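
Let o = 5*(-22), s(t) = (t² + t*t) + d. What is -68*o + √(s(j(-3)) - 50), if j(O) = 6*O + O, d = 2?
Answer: 7480 + √834 ≈ 7508.9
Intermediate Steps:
j(O) = 7*O
s(t) = 2 + 2*t² (s(t) = (t² + t*t) + 2 = (t² + t²) + 2 = 2*t² + 2 = 2 + 2*t²)
o = -110
-68*o + √(s(j(-3)) - 50) = -68*(-110) + √((2 + 2*(7*(-3))²) - 50) = 7480 + √((2 + 2*(-21)²) - 50) = 7480 + √((2 + 2*441) - 50) = 7480 + √((2 + 882) - 50) = 7480 + √(884 - 50) = 7480 + √834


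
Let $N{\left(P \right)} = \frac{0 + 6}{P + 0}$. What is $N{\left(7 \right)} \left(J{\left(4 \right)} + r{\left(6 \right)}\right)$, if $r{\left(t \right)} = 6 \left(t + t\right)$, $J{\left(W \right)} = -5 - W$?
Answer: $54$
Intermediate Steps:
$N{\left(P \right)} = \frac{6}{P}$
$r{\left(t \right)} = 12 t$ ($r{\left(t \right)} = 6 \cdot 2 t = 12 t$)
$N{\left(7 \right)} \left(J{\left(4 \right)} + r{\left(6 \right)}\right) = \frac{6}{7} \left(\left(-5 - 4\right) + 12 \cdot 6\right) = 6 \cdot \frac{1}{7} \left(\left(-5 - 4\right) + 72\right) = \frac{6 \left(-9 + 72\right)}{7} = \frac{6}{7} \cdot 63 = 54$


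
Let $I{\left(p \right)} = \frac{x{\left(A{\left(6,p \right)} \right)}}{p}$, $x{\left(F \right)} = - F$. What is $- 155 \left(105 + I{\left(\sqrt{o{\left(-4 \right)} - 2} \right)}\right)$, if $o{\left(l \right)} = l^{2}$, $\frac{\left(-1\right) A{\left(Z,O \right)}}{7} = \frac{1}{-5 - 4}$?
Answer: $-16275 + \frac{155 \sqrt{14}}{18} \approx -16243.0$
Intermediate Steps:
$A{\left(Z,O \right)} = \frac{7}{9}$ ($A{\left(Z,O \right)} = - \frac{7}{-5 - 4} = - \frac{7}{-9} = \left(-7\right) \left(- \frac{1}{9}\right) = \frac{7}{9}$)
$I{\left(p \right)} = - \frac{7}{9 p}$ ($I{\left(p \right)} = \frac{\left(-1\right) \frac{7}{9}}{p} = - \frac{7}{9 p}$)
$- 155 \left(105 + I{\left(\sqrt{o{\left(-4 \right)} - 2} \right)}\right) = - 155 \left(105 - \frac{7}{9 \sqrt{\left(-4\right)^{2} - 2}}\right) = - 155 \left(105 - \frac{7}{9 \sqrt{16 - 2}}\right) = - 155 \left(105 - \frac{7}{9 \sqrt{14}}\right) = - 155 \left(105 - \frac{7 \frac{\sqrt{14}}{14}}{9}\right) = - 155 \left(105 - \frac{\sqrt{14}}{18}\right) = -16275 + \frac{155 \sqrt{14}}{18}$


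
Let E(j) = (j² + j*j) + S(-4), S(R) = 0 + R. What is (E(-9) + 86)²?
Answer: 59536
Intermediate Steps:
S(R) = R
E(j) = -4 + 2*j² (E(j) = (j² + j*j) - 4 = (j² + j²) - 4 = 2*j² - 4 = -4 + 2*j²)
(E(-9) + 86)² = ((-4 + 2*(-9)²) + 86)² = ((-4 + 2*81) + 86)² = ((-4 + 162) + 86)² = (158 + 86)² = 244² = 59536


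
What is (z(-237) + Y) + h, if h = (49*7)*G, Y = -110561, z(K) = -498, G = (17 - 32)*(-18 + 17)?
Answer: -105914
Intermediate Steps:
G = 15 (G = -15*(-1) = 15)
h = 5145 (h = (49*7)*15 = 343*15 = 5145)
(z(-237) + Y) + h = (-498 - 110561) + 5145 = -111059 + 5145 = -105914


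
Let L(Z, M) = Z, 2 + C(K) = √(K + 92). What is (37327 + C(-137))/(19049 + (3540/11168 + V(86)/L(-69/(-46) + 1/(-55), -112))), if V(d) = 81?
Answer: 16986458200/8694144679 + 1365288*I*√5/8694144679 ≈ 1.9538 + 0.00035114*I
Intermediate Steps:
C(K) = -2 + √(92 + K) (C(K) = -2 + √(K + 92) = -2 + √(92 + K))
(37327 + C(-137))/(19049 + (3540/11168 + V(86)/L(-69/(-46) + 1/(-55), -112))) = (37327 + (-2 + √(92 - 137)))/(19049 + (3540/11168 + 81/(-69/(-46) + 1/(-55)))) = (37327 + (-2 + √(-45)))/(19049 + (3540*(1/11168) + 81/(-69*(-1/46) + 1*(-1/55)))) = (37327 + (-2 + 3*I*√5))/(19049 + (885/2792 + 81/(3/2 - 1/55))) = (37325 + 3*I*√5)/(19049 + (885/2792 + 81/(163/110))) = (37325 + 3*I*√5)/(19049 + (885/2792 + 81*(110/163))) = (37325 + 3*I*√5)/(19049 + (885/2792 + 8910/163)) = (37325 + 3*I*√5)/(19049 + 25020975/455096) = (37325 + 3*I*√5)/(8694144679/455096) = (37325 + 3*I*√5)*(455096/8694144679) = 16986458200/8694144679 + 1365288*I*√5/8694144679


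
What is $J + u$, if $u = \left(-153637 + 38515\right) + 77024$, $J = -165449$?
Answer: $-203547$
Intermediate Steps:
$u = -38098$ ($u = -115122 + 77024 = -38098$)
$J + u = -165449 - 38098 = -203547$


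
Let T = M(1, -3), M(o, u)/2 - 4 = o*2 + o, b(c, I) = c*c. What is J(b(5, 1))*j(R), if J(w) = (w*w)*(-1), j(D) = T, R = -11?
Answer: -8750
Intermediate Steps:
b(c, I) = c²
M(o, u) = 8 + 6*o (M(o, u) = 8 + 2*(o*2 + o) = 8 + 2*(2*o + o) = 8 + 2*(3*o) = 8 + 6*o)
T = 14 (T = 8 + 6*1 = 8 + 6 = 14)
j(D) = 14
J(w) = -w² (J(w) = w²*(-1) = -w²)
J(b(5, 1))*j(R) = -(5²)²*14 = -1*25²*14 = -1*625*14 = -625*14 = -8750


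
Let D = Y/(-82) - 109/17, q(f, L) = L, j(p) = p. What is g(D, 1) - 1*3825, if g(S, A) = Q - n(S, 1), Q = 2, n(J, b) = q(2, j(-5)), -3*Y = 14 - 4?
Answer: -3818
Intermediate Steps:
Y = -10/3 (Y = -(14 - 4)/3 = -⅓*10 = -10/3 ≈ -3.3333)
n(J, b) = -5
D = -13322/2091 (D = -10/3/(-82) - 109/17 = -10/3*(-1/82) - 109*1/17 = 5/123 - 109/17 = -13322/2091 ≈ -6.3711)
g(S, A) = 7 (g(S, A) = 2 - 1*(-5) = 2 + 5 = 7)
g(D, 1) - 1*3825 = 7 - 1*3825 = 7 - 3825 = -3818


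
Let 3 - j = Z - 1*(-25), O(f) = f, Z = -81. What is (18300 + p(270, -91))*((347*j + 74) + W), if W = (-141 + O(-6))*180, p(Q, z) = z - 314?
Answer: -105813135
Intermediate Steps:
p(Q, z) = -314 + z
j = 59 (j = 3 - (-81 - 1*(-25)) = 3 - (-81 + 25) = 3 - 1*(-56) = 3 + 56 = 59)
W = -26460 (W = (-141 - 6)*180 = -147*180 = -26460)
(18300 + p(270, -91))*((347*j + 74) + W) = (18300 + (-314 - 91))*((347*59 + 74) - 26460) = (18300 - 405)*((20473 + 74) - 26460) = 17895*(20547 - 26460) = 17895*(-5913) = -105813135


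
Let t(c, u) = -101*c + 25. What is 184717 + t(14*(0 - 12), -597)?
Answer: 201710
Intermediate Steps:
t(c, u) = 25 - 101*c
184717 + t(14*(0 - 12), -597) = 184717 + (25 - 1414*(0 - 12)) = 184717 + (25 - 1414*(-12)) = 184717 + (25 - 101*(-168)) = 184717 + (25 + 16968) = 184717 + 16993 = 201710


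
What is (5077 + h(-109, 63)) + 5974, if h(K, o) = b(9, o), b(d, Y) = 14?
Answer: 11065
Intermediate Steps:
h(K, o) = 14
(5077 + h(-109, 63)) + 5974 = (5077 + 14) + 5974 = 5091 + 5974 = 11065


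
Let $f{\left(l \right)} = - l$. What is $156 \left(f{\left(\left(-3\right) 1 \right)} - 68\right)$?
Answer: $-10140$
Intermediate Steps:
$156 \left(f{\left(\left(-3\right) 1 \right)} - 68\right) = 156 \left(- \left(-3\right) 1 - 68\right) = 156 \left(\left(-1\right) \left(-3\right) - 68\right) = 156 \left(3 - 68\right) = 156 \left(-65\right) = -10140$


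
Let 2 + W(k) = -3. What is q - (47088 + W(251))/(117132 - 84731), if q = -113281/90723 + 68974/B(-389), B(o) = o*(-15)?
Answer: 17378779707428/1905786156745 ≈ 9.1190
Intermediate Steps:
W(k) = -5 (W(k) = -2 - 3 = -5)
B(o) = -15*o
q = 621837063/58818745 (q = -113281/90723 + 68974/((-15*(-389))) = -113281*1/90723 + 68974/5835 = -113281/90723 + 68974*(1/5835) = -113281/90723 + 68974/5835 = 621837063/58818745 ≈ 10.572)
q - (47088 + W(251))/(117132 - 84731) = 621837063/58818745 - (47088 - 5)/(117132 - 84731) = 621837063/58818745 - 47083/32401 = 17378779707428/1905786156745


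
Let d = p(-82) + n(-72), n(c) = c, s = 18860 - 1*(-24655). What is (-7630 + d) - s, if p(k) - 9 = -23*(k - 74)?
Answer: -47620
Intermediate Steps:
s = 43515 (s = 18860 + 24655 = 43515)
p(k) = 1711 - 23*k (p(k) = 9 - 23*(k - 74) = 9 - 23*(-74 + k) = 9 + (1702 - 23*k) = 1711 - 23*k)
d = 3525 (d = (1711 - 23*(-82)) - 72 = (1711 + 1886) - 72 = 3597 - 72 = 3525)
(-7630 + d) - s = (-7630 + 3525) - 1*43515 = -4105 - 43515 = -47620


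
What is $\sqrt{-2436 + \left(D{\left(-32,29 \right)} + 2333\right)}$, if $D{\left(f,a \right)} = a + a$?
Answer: $3 i \sqrt{5} \approx 6.7082 i$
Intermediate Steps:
$D{\left(f,a \right)} = 2 a$
$\sqrt{-2436 + \left(D{\left(-32,29 \right)} + 2333\right)} = \sqrt{-2436 + \left(2 \cdot 29 + 2333\right)} = \sqrt{-2436 + \left(58 + 2333\right)} = \sqrt{-2436 + 2391} = \sqrt{-45} = 3 i \sqrt{5}$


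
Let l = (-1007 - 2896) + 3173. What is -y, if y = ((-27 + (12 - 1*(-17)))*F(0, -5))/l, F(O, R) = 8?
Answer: 8/365 ≈ 0.021918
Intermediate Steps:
l = -730 (l = -3903 + 3173 = -730)
y = -8/365 (y = ((-27 + (12 - 1*(-17)))*8)/(-730) = ((-27 + (12 + 17))*8)*(-1/730) = ((-27 + 29)*8)*(-1/730) = (2*8)*(-1/730) = 16*(-1/730) = -8/365 ≈ -0.021918)
-y = -1*(-8/365) = 8/365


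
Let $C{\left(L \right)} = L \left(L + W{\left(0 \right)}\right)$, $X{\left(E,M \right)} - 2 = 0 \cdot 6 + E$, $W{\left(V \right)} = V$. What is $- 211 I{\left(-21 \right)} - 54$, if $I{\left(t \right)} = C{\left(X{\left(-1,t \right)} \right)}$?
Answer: $-265$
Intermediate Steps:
$X{\left(E,M \right)} = 2 + E$ ($X{\left(E,M \right)} = 2 + \left(0 \cdot 6 + E\right) = 2 + \left(0 + E\right) = 2 + E$)
$C{\left(L \right)} = L^{2}$ ($C{\left(L \right)} = L \left(L + 0\right) = L L = L^{2}$)
$I{\left(t \right)} = 1$ ($I{\left(t \right)} = \left(2 - 1\right)^{2} = 1^{2} = 1$)
$- 211 I{\left(-21 \right)} - 54 = \left(-211\right) 1 - 54 = -211 - 54 = -265$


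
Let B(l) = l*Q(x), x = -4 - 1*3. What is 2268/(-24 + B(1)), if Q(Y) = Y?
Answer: -2268/31 ≈ -73.161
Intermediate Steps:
x = -7 (x = -4 - 3 = -7)
B(l) = -7*l (B(l) = l*(-7) = -7*l)
2268/(-24 + B(1)) = 2268/(-24 - 7*1) = 2268/(-24 - 7) = 2268/(-31) = 2268*(-1/31) = -2268/31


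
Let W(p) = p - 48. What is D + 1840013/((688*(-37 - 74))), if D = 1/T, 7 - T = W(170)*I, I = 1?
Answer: -4922741/204240 ≈ -24.103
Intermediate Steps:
W(p) = -48 + p
T = -115 (T = 7 - (-48 + 170) = 7 - 122 = -115)
D = -1/115 (D = 1/(-115) = -1/115 ≈ -0.0086956)
D + 1840013/((688*(-37 - 74))) = -1/115 + 1840013/((688*(-37 - 74))) = -1/115 + 1840013/((688*(-111))) = -1/115 + 1840013/(-76368) = -1/115 + 1840013*(-1/76368) = -1/115 - 42791/1776 = -4922741/204240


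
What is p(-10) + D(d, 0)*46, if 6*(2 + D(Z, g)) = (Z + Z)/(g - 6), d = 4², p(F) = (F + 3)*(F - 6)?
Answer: -188/9 ≈ -20.889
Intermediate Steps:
p(F) = (-6 + F)*(3 + F) (p(F) = (3 + F)*(-6 + F) = (-6 + F)*(3 + F))
d = 16
D(Z, g) = -2 + Z/(3*(-6 + g)) (D(Z, g) = -2 + ((Z + Z)/(g - 6))/6 = -2 + ((2*Z)/(-6 + g))/6 = -2 + (2*Z/(-6 + g))/6 = -2 + Z/(3*(-6 + g)))
p(-10) + D(d, 0)*46 = (-18 + (-10)² - 3*(-10)) + ((36 + 16 - 6*0)/(3*(-6 + 0)))*46 = (-18 + 100 + 30) + ((⅓)*(36 + 16 + 0)/(-6))*46 = 112 + ((⅓)*(-⅙)*52)*46 = 112 - 26/9*46 = 112 - 1196/9 = -188/9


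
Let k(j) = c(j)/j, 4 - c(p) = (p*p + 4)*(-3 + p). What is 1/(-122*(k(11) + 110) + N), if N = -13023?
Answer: -11/169361 ≈ -6.4950e-5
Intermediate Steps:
c(p) = 4 - (-3 + p)*(4 + p²) (c(p) = 4 - (p*p + 4)*(-3 + p) = 4 - (p² + 4)*(-3 + p) = 4 - (4 + p²)*(-3 + p) = 4 - (-3 + p)*(4 + p²))
k(j) = (16 - j³ - 4*j + 3*j²)/j
1/(-122*(k(11) + 110) + N) = 1/(-122*((-4 - 1*11² + 3*11 + 16/11) + 110) - 13023) = 1/(-122*((-4 - 1*121 + 33 + 16*(1/11)) + 110) - 13023) = 1/(-122*((-4 - 121 + 33 + 16/11) + 110) - 13023) = 1/(-122*(-996/11 + 110) - 13023) = 1/(-122*214/11 - 13023) = 1/(-26108/11 - 13023) = 1/(-169361/11) = -11/169361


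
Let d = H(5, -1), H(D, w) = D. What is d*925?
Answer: 4625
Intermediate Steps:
d = 5
d*925 = 5*925 = 4625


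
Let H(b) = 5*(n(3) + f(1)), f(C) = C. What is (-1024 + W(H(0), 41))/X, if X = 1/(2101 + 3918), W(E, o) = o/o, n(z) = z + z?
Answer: -6157437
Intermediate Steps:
n(z) = 2*z
H(b) = 35 (H(b) = 5*(2*3 + 1) = 5*(6 + 1) = 5*7 = 35)
W(E, o) = 1
X = 1/6019 ≈ 0.00016614
(-1024 + W(H(0), 41))/X = (-1024 + 1)/(1/6019) = -1023*6019 = -6157437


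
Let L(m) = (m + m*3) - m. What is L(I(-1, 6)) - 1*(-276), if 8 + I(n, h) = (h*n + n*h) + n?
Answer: 213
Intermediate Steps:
I(n, h) = -8 + n + 2*h*n (I(n, h) = -8 + ((h*n + n*h) + n) = -8 + ((h*n + h*n) + n) = -8 + (2*h*n + n) = -8 + (n + 2*h*n) = -8 + n + 2*h*n)
L(m) = 3*m (L(m) = (m + 3*m) - m = 4*m - m = 3*m)
L(I(-1, 6)) - 1*(-276) = 3*(-8 - 1 + 2*6*(-1)) - 1*(-276) = 3*(-8 - 1 - 12) + 276 = 3*(-21) + 276 = -63 + 276 = 213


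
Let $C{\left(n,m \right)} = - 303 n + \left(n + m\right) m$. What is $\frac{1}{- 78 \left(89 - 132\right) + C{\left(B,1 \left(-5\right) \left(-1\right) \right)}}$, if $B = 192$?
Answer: $- \frac{1}{53837} \approx -1.8575 \cdot 10^{-5}$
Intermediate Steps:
$C{\left(n,m \right)} = - 303 n + m \left(m + n\right)$ ($C{\left(n,m \right)} = - 303 n + \left(m + n\right) m = - 303 n + m \left(m + n\right)$)
$\frac{1}{- 78 \left(89 - 132\right) + C{\left(B,1 \left(-5\right) \left(-1\right) \right)}} = \frac{1}{- 78 \left(89 - 132\right) + \left(\left(1 \left(-5\right) \left(-1\right)\right)^{2} - 58176 + 1 \left(-5\right) \left(-1\right) 192\right)} = \frac{1}{\left(-78\right) \left(-43\right) + \left(\left(\left(-5\right) \left(-1\right)\right)^{2} - 58176 + \left(-5\right) \left(-1\right) 192\right)} = \frac{1}{3354 + \left(5^{2} - 58176 + 5 \cdot 192\right)} = \frac{1}{3354 + \left(25 - 58176 + 960\right)} = \frac{1}{3354 - 57191} = \frac{1}{-53837} = - \frac{1}{53837}$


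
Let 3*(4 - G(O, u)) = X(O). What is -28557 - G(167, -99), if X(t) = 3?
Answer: -28560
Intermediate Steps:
G(O, u) = 3 (G(O, u) = 4 - ⅓*3 = 4 - 1 = 3)
-28557 - G(167, -99) = -28557 - 1*3 = -28557 - 3 = -28560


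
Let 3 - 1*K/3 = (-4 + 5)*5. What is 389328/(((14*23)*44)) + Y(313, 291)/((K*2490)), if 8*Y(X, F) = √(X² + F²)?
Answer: 48666/1771 - √7306/23904 ≈ 27.476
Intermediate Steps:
K = -6 (K = 9 - 3*(-4 + 5)*5 = 9 - 3*5 = 9 - 15 = -6)
Y(X, F) = √(F² + X²)/8 (Y(X, F) = √(X² + F²)/8 = √(F² + X²)/8)
389328/(((14*23)*44)) + Y(313, 291)/((K*2490)) = 389328/(((14*23)*44)) + (√(291² + 313²)/8)/((-6*2490)) = 389328/((322*44)) + (√(84681 + 97969)/8)/(-14940) = 389328/14168 + (√182650/8)*(-1/14940) = 389328*(1/14168) + ((5*√7306)/8)*(-1/14940) = 48666/1771 + (5*√7306/8)*(-1/14940) = 48666/1771 - √7306/23904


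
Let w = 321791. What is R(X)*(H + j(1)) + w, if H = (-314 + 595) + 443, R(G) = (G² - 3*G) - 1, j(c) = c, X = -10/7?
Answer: 15956984/49 ≈ 3.2565e+5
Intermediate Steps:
X = -10/7 (X = -10*⅐ = -10/7 ≈ -1.4286)
R(G) = -1 + G² - 3*G
H = 724 (H = 281 + 443 = 724)
R(X)*(H + j(1)) + w = (-1 + (-10/7)² - 3*(-10/7))*(724 + 1) + 321791 = (-1 + 100/49 + 30/7)*725 + 321791 = (261/49)*725 + 321791 = 189225/49 + 321791 = 15956984/49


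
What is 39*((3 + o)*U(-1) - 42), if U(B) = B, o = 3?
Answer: -1872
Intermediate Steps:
39*((3 + o)*U(-1) - 42) = 39*((3 + 3)*(-1) - 42) = 39*(6*(-1) - 42) = 39*(-6 - 42) = 39*(-48) = -1872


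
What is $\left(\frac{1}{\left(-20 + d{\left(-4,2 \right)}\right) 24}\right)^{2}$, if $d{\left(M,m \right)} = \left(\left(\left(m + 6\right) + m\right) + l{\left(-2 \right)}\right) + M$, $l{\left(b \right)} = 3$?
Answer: $\frac{1}{69696} \approx 1.4348 \cdot 10^{-5}$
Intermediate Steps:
$d{\left(M,m \right)} = 9 + M + 2 m$ ($d{\left(M,m \right)} = \left(\left(\left(m + 6\right) + m\right) + 3\right) + M = \left(\left(\left(6 + m\right) + m\right) + 3\right) + M = \left(\left(6 + 2 m\right) + 3\right) + M = \left(9 + 2 m\right) + M = 9 + M + 2 m$)
$\left(\frac{1}{\left(-20 + d{\left(-4,2 \right)}\right) 24}\right)^{2} = \left(\frac{1}{\left(-20 + \left(9 - 4 + 2 \cdot 2\right)\right) 24}\right)^{2} = \left(\frac{1}{\left(-20 + \left(9 - 4 + 4\right)\right) 24}\right)^{2} = \left(\frac{1}{\left(-20 + 9\right) 24}\right)^{2} = \left(\frac{1}{\left(-11\right) 24}\right)^{2} = \left(\frac{1}{-264}\right)^{2} = \left(- \frac{1}{264}\right)^{2} = \frac{1}{69696}$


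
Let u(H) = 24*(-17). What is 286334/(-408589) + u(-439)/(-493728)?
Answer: -5883517035/8405492908 ≈ -0.69996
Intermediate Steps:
u(H) = -408
286334/(-408589) + u(-439)/(-493728) = 286334/(-408589) - 408/(-493728) = 286334*(-1/408589) - 408*(-1/493728) = -286334/408589 + 17/20572 = -5883517035/8405492908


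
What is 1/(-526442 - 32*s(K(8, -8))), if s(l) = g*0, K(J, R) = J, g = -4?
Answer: -1/526442 ≈ -1.8995e-6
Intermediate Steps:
s(l) = 0 (s(l) = -4*0 = 0)
1/(-526442 - 32*s(K(8, -8))) = 1/(-526442 - 32*0) = 1/(-526442 + 0) = 1/(-526442) = -1/526442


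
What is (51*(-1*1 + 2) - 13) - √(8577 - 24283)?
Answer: 38 - I*√15706 ≈ 38.0 - 125.32*I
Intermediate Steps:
(51*(-1*1 + 2) - 13) - √(8577 - 24283) = (51*(-1 + 2) - 13) - √(-15706) = (51*1 - 13) - I*√15706 = (51 - 13) - I*√15706 = 38 - I*√15706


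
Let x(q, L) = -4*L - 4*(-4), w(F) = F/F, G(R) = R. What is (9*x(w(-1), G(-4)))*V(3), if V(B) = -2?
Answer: -576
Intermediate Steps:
w(F) = 1
x(q, L) = 16 - 4*L (x(q, L) = -4*L + 16 = 16 - 4*L)
(9*x(w(-1), G(-4)))*V(3) = (9*(16 - 4*(-4)))*(-2) = (9*(16 + 16))*(-2) = (9*32)*(-2) = 288*(-2) = -576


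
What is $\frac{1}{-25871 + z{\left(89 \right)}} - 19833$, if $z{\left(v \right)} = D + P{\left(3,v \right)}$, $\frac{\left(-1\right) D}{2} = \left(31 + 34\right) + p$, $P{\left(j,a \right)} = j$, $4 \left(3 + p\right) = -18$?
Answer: $- \frac{515320840}{25983} \approx -19833.0$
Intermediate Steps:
$p = - \frac{15}{2}$ ($p = -3 + \frac{1}{4} \left(-18\right) = -3 - \frac{9}{2} = - \frac{15}{2} \approx -7.5$)
$D = -115$ ($D = - 2 \left(\left(31 + 34\right) - \frac{15}{2}\right) = - 2 \left(65 - \frac{15}{2}\right) = \left(-2\right) \frac{115}{2} = -115$)
$z{\left(v \right)} = -112$ ($z{\left(v \right)} = -115 + 3 = -112$)
$\frac{1}{-25871 + z{\left(89 \right)}} - 19833 = \frac{1}{-25871 - 112} - 19833 = \frac{1}{-25983} - 19833 = - \frac{1}{25983} - 19833 = - \frac{515320840}{25983}$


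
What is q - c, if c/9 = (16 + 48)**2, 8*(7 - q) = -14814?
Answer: -140021/4 ≈ -35005.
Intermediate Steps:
q = 7435/4 (q = 7 - 1/8*(-14814) = 7 + 7407/4 = 7435/4 ≈ 1858.8)
c = 36864 (c = 9*(16 + 48)**2 = 9*64**2 = 9*4096 = 36864)
q - c = 7435/4 - 1*36864 = 7435/4 - 36864 = -140021/4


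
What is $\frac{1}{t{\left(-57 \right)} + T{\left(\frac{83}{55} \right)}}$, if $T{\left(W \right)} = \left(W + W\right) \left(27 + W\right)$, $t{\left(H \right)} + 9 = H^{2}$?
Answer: $\frac{3025}{10061288} \approx 0.00030066$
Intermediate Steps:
$t{\left(H \right)} = -9 + H^{2}$
$T{\left(W \right)} = 2 W \left(27 + W\right)$
$\frac{1}{t{\left(-57 \right)} + T{\left(\frac{83}{55} \right)}} = \frac{1}{\left(-9 + \left(-57\right)^{2}\right) + 2 \cdot \frac{83}{55} \left(27 + \frac{83}{55}\right)} = \frac{1}{\left(-9 + 3249\right) + 2 \cdot 83 \cdot \frac{1}{55} \left(27 + 83 \cdot \frac{1}{55}\right)} = \frac{1}{3240 + 2 \cdot \frac{83}{55} \left(27 + \frac{83}{55}\right)} = \frac{1}{3240 + 2 \cdot \frac{83}{55} \cdot \frac{1568}{55}} = \frac{1}{3240 + \frac{260288}{3025}} = \frac{1}{\frac{10061288}{3025}} = \frac{3025}{10061288}$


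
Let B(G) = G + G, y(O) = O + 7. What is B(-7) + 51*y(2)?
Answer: 445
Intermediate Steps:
y(O) = 7 + O
B(G) = 2*G
B(-7) + 51*y(2) = 2*(-7) + 51*(7 + 2) = -14 + 51*9 = -14 + 459 = 445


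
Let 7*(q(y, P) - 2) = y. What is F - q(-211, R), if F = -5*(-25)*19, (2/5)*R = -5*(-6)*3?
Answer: 16822/7 ≈ 2403.1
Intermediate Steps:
R = 225 (R = 5*(-5*(-6)*3)/2 = 5*(30*3)/2 = (5/2)*90 = 225)
q(y, P) = 2 + y/7
F = 2375 (F = 125*19 = 2375)
F - q(-211, R) = 2375 - (2 + (⅐)*(-211)) = 2375 - (2 - 211/7) = 2375 - 1*(-197/7) = 2375 + 197/7 = 16822/7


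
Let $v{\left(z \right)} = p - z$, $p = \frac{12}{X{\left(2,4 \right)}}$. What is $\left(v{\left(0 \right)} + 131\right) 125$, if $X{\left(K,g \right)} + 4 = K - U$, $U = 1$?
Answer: $15875$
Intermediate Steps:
$X{\left(K,g \right)} = -5 + K$ ($X{\left(K,g \right)} = -4 + \left(K - 1\right) = -4 + \left(-1 + K\right) = -5 + K$)
$p = -4$ ($p = \frac{12}{-5 + 2} = \frac{12}{-3} = 12 \left(- \frac{1}{3}\right) = -4$)
$v{\left(z \right)} = -4 - z$
$\left(v{\left(0 \right)} + 131\right) 125 = \left(\left(-4 - 0\right) + 131\right) 125 = \left(\left(-4 + 0\right) + 131\right) 125 = \left(-4 + 131\right) 125 = 127 \cdot 125 = 15875$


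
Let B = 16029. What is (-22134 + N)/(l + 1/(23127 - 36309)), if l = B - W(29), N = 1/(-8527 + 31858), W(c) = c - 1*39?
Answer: -2269098303082/1644260756369 ≈ -1.3800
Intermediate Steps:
W(c) = -39 + c (W(c) = c - 39 = -39 + c)
N = 1/23331 ≈ 4.2861e-5
l = 16039 (l = 16029 - (-39 + 29) = 16029 - 1*(-10) = 16029 + 10 = 16039)
(-22134 + N)/(l + 1/(23127 - 36309)) = (-22134 + 1/23331)/(16039 + 1/(23127 - 36309)) = -516408353/(23331*(16039 + 1/(-13182))) = -516408353/(23331*(16039 - 1/13182)) = -516408353/(23331*211426097/13182) = -516408353/23331*13182/211426097 = -2269098303082/1644260756369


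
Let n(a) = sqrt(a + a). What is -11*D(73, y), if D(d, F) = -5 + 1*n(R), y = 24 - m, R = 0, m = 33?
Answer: 55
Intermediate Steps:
n(a) = sqrt(2)*sqrt(a) (n(a) = sqrt(2*a) = sqrt(2)*sqrt(a))
y = -9 (y = 24 - 1*33 = 24 - 33 = -9)
D(d, F) = -5 (D(d, F) = -5 + 1*(sqrt(2)*sqrt(0)) = -5 + 1*(sqrt(2)*0) = -5 + 1*0 = -5 + 0 = -5)
-11*D(73, y) = -11*(-5) = 55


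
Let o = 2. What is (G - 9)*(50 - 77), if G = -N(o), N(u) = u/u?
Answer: 270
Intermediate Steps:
N(u) = 1
G = -1 (G = -1*1 = -1)
(G - 9)*(50 - 77) = (-1 - 9)*(50 - 77) = -10*(-27) = 270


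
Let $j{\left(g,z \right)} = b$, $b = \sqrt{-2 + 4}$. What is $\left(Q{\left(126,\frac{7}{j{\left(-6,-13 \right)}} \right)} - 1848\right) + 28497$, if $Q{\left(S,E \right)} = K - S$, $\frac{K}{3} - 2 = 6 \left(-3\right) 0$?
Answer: $26529$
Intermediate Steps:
$b = \sqrt{2} \approx 1.4142$
$K = 6$ ($K = 6 + 3 \cdot 6 \left(-3\right) 0 = 6 + 3 \left(\left(-18\right) 0\right) = 6 + 3 \cdot 0 = 6 + 0 = 6$)
$j{\left(g,z \right)} = \sqrt{2}$
$Q{\left(S,E \right)} = 6 - S$
$\left(Q{\left(126,\frac{7}{j{\left(-6,-13 \right)}} \right)} - 1848\right) + 28497 = \left(\left(6 - 126\right) - 1848\right) + 28497 = \left(-120 - 1848\right) + 28497 = -1968 + 28497 = 26529$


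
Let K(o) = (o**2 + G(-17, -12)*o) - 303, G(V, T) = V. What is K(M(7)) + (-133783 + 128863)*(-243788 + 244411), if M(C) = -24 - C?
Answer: -3063975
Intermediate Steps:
K(o) = -303 + o**2 - 17*o (K(o) = (o**2 - 17*o) - 303 = -303 + o**2 - 17*o)
K(M(7)) + (-133783 + 128863)*(-243788 + 244411) = (-303 + (-24 - 1*7)**2 - 17*(-24 - 1*7)) + (-133783 + 128863)*(-243788 + 244411) = (-303 + (-24 - 7)**2 - 17*(-24 - 7)) - 4920*623 = (-303 + (-31)**2 - 17*(-31)) - 3065160 = (-303 + 961 + 527) - 3065160 = 1185 - 3065160 = -3063975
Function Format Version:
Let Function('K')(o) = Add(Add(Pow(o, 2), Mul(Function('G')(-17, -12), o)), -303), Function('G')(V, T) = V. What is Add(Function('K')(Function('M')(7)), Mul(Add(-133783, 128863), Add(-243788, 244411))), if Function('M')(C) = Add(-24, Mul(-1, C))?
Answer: -3063975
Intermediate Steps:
Function('K')(o) = Add(-303, Pow(o, 2), Mul(-17, o)) (Function('K')(o) = Add(Add(Pow(o, 2), Mul(-17, o)), -303) = Add(-303, Pow(o, 2), Mul(-17, o)))
Add(Function('K')(Function('M')(7)), Mul(Add(-133783, 128863), Add(-243788, 244411))) = Add(Add(-303, Pow(Add(-24, Mul(-1, 7)), 2), Mul(-17, Add(-24, Mul(-1, 7)))), Mul(Add(-133783, 128863), Add(-243788, 244411))) = Add(Add(-303, Pow(Add(-24, -7), 2), Mul(-17, Add(-24, -7))), Mul(-4920, 623)) = Add(Add(-303, Pow(-31, 2), Mul(-17, -31)), -3065160) = Add(Add(-303, 961, 527), -3065160) = Add(1185, -3065160) = -3063975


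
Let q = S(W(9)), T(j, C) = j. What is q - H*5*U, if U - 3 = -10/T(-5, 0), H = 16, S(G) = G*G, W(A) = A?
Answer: -319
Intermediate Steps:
S(G) = G**2
q = 81 (q = 9**2 = 81)
U = 5 (U = 3 - 10/(-5) = 3 - 10*(-1/5) = 3 + 2 = 5)
q - H*5*U = 81 - 16*5*5 = 81 - 80*5 = 81 - 1*400 = 81 - 400 = -319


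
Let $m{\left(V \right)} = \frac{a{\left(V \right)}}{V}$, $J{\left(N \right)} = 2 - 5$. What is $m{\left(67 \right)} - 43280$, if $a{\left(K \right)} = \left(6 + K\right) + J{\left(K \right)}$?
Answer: $- \frac{2899690}{67} \approx -43279.0$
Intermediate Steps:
$J{\left(N \right)} = -3$
$a{\left(K \right)} = 3 + K$ ($a{\left(K \right)} = \left(6 + K\right) - 3 = 3 + K$)
$m{\left(V \right)} = \frac{3 + V}{V}$
$m{\left(67 \right)} - 43280 = \frac{3 + 67}{67} - 43280 = \frac{1}{67} \cdot 70 - 43280 = \frac{70}{67} - 43280 = - \frac{2899690}{67}$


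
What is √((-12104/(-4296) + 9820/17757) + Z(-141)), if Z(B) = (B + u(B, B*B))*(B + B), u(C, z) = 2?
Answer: √44005199338341107/1059501 ≈ 197.99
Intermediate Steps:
Z(B) = 2*B*(2 + B) (Z(B) = (B + 2)*(B + B) = (2 + B)*(2*B) = 2*B*(2 + B))
√((-12104/(-4296) + 9820/17757) + Z(-141)) = √((-12104/(-4296) + 9820/17757) + 2*(-141)*(2 - 141)) = √((-12104*(-1/4296) + 9820*(1/17757)) + 2*(-141)*(-139)) = √((1513/537 + 9820/17757) + 39198) = √(10713227/3178503 + 39198) = √(124601673821/3178503) = √44005199338341107/1059501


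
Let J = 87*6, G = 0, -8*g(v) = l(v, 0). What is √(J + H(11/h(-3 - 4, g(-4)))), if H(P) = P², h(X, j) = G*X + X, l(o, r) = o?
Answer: √25699/7 ≈ 22.901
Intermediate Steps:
g(v) = -v/8
h(X, j) = X (h(X, j) = 0*X + X = 0 + X = X)
J = 522
√(J + H(11/h(-3 - 4, g(-4)))) = √(522 + (11/(-3 - 4))²) = √(522 + (11/(-7))²) = √(522 + (11*(-⅐))²) = √(522 + (-11/7)²) = √(522 + 121/49) = √(25699/49) = √25699/7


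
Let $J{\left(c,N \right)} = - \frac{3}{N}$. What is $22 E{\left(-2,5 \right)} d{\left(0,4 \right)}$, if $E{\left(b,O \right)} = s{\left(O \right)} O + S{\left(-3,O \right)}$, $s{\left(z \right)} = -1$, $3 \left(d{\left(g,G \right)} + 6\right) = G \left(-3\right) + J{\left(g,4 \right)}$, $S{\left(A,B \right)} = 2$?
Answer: $\frac{1353}{2} \approx 676.5$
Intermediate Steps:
$d{\left(g,G \right)} = - \frac{25}{4} - G$ ($d{\left(g,G \right)} = -6 + \frac{G \left(-3\right) - \frac{3}{4}}{3} = -6 + \frac{- 3 G - \frac{3}{4}}{3} = -6 + \frac{- \frac{3}{4} - 3 G}{3} = -6 - \left(\frac{1}{4} + G\right) = - \frac{25}{4} - G$)
$E{\left(b,O \right)} = 2 - O$ ($E{\left(b,O \right)} = - O + 2 = 2 - O$)
$22 E{\left(-2,5 \right)} d{\left(0,4 \right)} = 22 \left(2 - 5\right) \left(- \frac{25}{4} - 4\right) = 22 \left(-3\right) \left(- \frac{41}{4}\right) = \left(-66\right) \left(- \frac{41}{4}\right) = \frac{1353}{2}$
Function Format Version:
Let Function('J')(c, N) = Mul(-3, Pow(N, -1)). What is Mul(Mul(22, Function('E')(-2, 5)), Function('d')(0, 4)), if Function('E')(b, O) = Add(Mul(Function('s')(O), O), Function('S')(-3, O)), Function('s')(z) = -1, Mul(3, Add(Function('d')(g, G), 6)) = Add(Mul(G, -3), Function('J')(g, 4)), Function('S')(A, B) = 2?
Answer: Rational(1353, 2) ≈ 676.50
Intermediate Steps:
Function('d')(g, G) = Add(Rational(-25, 4), Mul(-1, G)) (Function('d')(g, G) = Add(-6, Mul(Rational(1, 3), Add(Mul(G, -3), Mul(-3, Pow(4, -1))))) = Add(-6, Mul(Rational(1, 3), Add(Mul(-3, G), Mul(-3, Rational(1, 4))))) = Add(-6, Mul(Rational(1, 3), Add(Mul(-3, G), Rational(-3, 4)))) = Add(-6, Mul(Rational(1, 3), Add(Rational(-3, 4), Mul(-3, G)))) = Add(-6, Add(Rational(-1, 4), Mul(-1, G))) = Add(Rational(-25, 4), Mul(-1, G)))
Function('E')(b, O) = Add(2, Mul(-1, O)) (Function('E')(b, O) = Add(Mul(-1, O), 2) = Add(2, Mul(-1, O)))
Mul(Mul(22, Function('E')(-2, 5)), Function('d')(0, 4)) = Mul(Mul(22, Add(2, Mul(-1, 5))), Add(Rational(-25, 4), Mul(-1, 4))) = Mul(Mul(22, Add(2, -5)), Add(Rational(-25, 4), -4)) = Mul(Mul(22, -3), Rational(-41, 4)) = Mul(-66, Rational(-41, 4)) = Rational(1353, 2)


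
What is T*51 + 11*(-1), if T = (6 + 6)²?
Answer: 7333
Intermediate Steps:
T = 144 (T = 12² = 144)
T*51 + 11*(-1) = 144*51 + 11*(-1) = 7344 - 11 = 7333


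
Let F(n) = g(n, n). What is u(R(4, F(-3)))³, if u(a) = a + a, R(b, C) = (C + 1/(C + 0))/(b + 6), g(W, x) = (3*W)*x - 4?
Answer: 1191016/12167 ≈ 97.889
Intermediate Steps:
g(W, x) = -4 + 3*W*x (g(W, x) = 3*W*x - 4 = -4 + 3*W*x)
F(n) = -4 + 3*n² (F(n) = -4 + 3*n*n = -4 + 3*n²)
R(b, C) = (C + 1/C)/(6 + b)
u(a) = 2*a
u(R(4, F(-3)))³ = (2*((1 + (-4 + 3*(-3)²)²)/((-4 + 3*(-3)²)*(6 + 4))))³ = (2*((1 + (-4 + 3*9)²)/((-4 + 3*9)*10)))³ = (2*((⅒)*(1 + (-4 + 27)²)/(-4 + 27)))³ = (2*((⅒)*(1 + 23²)/23))³ = (2*((1/23)*(⅒)*(1 + 529)))³ = (2*((1/23)*(⅒)*530))³ = (2*(53/23))³ = (106/23)³ = 1191016/12167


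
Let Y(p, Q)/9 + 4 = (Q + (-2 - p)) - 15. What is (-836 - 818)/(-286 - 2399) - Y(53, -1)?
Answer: 1814029/2685 ≈ 675.62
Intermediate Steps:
Y(p, Q) = -189 - 9*p + 9*Q (Y(p, Q) = -36 + 9*((Q + (-2 - p)) - 15) = -36 + 9*((-2 + Q - p) - 15) = -36 + 9*(-17 + Q - p) = -36 + (-153 - 9*p + 9*Q) = -189 - 9*p + 9*Q)
(-836 - 818)/(-286 - 2399) - Y(53, -1) = (-836 - 818)/(-286 - 2399) - (-189 - 9*53 + 9*(-1)) = -1654/(-2685) - (-189 - 477 - 9) = -1654*(-1/2685) - 1*(-675) = 1654/2685 + 675 = 1814029/2685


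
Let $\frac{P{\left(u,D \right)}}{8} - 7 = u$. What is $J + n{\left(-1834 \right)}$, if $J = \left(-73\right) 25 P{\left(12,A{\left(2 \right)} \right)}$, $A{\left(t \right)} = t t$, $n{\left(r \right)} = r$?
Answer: $-279234$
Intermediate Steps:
$A{\left(t \right)} = t^{2}$
$P{\left(u,D \right)} = 56 + 8 u$
$J = -277400$ ($J = \left(-73\right) 25 \left(56 + 8 \cdot 12\right) = - 1825 \left(56 + 96\right) = \left(-1825\right) 152 = -277400$)
$J + n{\left(-1834 \right)} = -277400 - 1834 = -279234$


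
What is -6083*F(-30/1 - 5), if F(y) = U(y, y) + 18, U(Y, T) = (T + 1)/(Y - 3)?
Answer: -2183797/19 ≈ -1.1494e+5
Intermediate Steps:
U(Y, T) = (1 + T)/(-3 + Y)
F(y) = 18 + (1 + y)/(-3 + y) (F(y) = (1 + y)/(-3 + y) + 18 = 18 + (1 + y)/(-3 + y))
-6083*F(-30/1 - 5) = -6083*(-53 + 19*(-30/1 - 5))/(-3 + (-30/1 - 5)) = -6083*(-53 + 19*(-30 - 5))/(-3 + (-30 - 5)) = -6083*(-53 + 19*(-35))/(-3 - 35) = -6083*(-53 - 665)/(-38) = -(-6083)*(-718)/38 = -6083*359/19 = -2183797/19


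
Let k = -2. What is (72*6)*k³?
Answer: -3456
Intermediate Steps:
(72*6)*k³ = (72*6)*(-2)³ = 432*(-8) = -3456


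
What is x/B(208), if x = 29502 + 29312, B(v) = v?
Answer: 29407/104 ≈ 282.76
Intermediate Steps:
x = 58814
x/B(208) = 58814/208 = 58814*(1/208) = 29407/104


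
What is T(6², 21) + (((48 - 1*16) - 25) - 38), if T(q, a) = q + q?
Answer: 41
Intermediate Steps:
T(q, a) = 2*q
T(6², 21) + (((48 - 1*16) - 25) - 38) = 2*6² + (((48 - 1*16) - 25) - 38) = 2*36 + (((48 - 16) - 25) - 38) = 72 + ((32 - 25) - 38) = 72 + (7 - 38) = 72 - 31 = 41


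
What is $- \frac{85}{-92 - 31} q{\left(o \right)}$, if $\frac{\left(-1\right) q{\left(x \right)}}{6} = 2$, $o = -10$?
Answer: $- \frac{340}{41} \approx -8.2927$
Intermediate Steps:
$q{\left(x \right)} = -12$ ($q{\left(x \right)} = \left(-6\right) 2 = -12$)
$- \frac{85}{-92 - 31} q{\left(o \right)} = - \frac{85}{-92 - 31} \left(-12\right) = - \frac{85}{-123} \left(-12\right) = \left(-85\right) \left(- \frac{1}{123}\right) \left(-12\right) = \frac{85}{123} \left(-12\right) = - \frac{340}{41}$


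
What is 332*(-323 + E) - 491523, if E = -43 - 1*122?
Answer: -653539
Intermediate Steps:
E = -165 (E = -43 - 122 = -165)
332*(-323 + E) - 491523 = 332*(-323 - 165) - 491523 = 332*(-488) - 491523 = -162016 - 491523 = -653539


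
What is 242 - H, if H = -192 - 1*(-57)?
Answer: 377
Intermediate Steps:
H = -135 (H = -192 + 57 = -135)
242 - H = 242 - 1*(-135) = 242 + 135 = 377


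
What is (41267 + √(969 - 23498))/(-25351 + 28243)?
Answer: 41267/2892 + I*√22529/2892 ≈ 14.269 + 0.051901*I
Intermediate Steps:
(41267 + √(969 - 23498))/(-25351 + 28243) = (41267 + √(-22529))/2892 = (41267 + I*√22529)*(1/2892) = 41267/2892 + I*√22529/2892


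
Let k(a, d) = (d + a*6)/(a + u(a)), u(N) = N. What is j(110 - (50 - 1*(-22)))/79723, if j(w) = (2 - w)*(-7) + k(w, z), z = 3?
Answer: 2769/865564 ≈ 0.0031991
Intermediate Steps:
k(a, d) = (d + 6*a)/(2*a) (k(a, d) = (d + a*6)/(a + a) = (d + 6*a)/((2*a)) = (d + 6*a)*(1/(2*a)) = (d + 6*a)/(2*a))
j(w) = -11 + 7*w + 3/(2*w) (j(w) = (2 - w)*(-7) + (3 + (½)*3/w) = (-14 + 7*w) + (3 + 3/(2*w)) = -11 + 7*w + 3/(2*w))
j(110 - (50 - 1*(-22)))/79723 = (-11 + 7*(110 - (50 - 1*(-22))) + 3/(2*(110 - (50 - 1*(-22)))))/79723 = (-11 + 7*(110 - (50 + 22)) + 3/(2*(110 - (50 + 22))))*(1/79723) = (-11 + 7*(110 - 1*72) + 3/(2*(110 - 1*72)))*(1/79723) = (-11 + 7*(110 - 72) + 3/(2*(110 - 72)))*(1/79723) = (-11 + 7*38 + (3/2)/38)*(1/79723) = (-11 + 266 + (3/2)*(1/38))*(1/79723) = (-11 + 266 + 3/76)*(1/79723) = (19383/76)*(1/79723) = 2769/865564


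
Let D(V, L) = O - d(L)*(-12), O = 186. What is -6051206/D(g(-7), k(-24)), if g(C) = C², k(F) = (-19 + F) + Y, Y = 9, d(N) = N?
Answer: 3025603/111 ≈ 27258.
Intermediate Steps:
k(F) = -10 + F (k(F) = (-19 + F) + 9 = -10 + F)
D(V, L) = 186 + 12*L (D(V, L) = 186 - L*(-12) = 186 - (-12)*L = 186 + 12*L)
-6051206/D(g(-7), k(-24)) = -6051206/(186 + 12*(-10 - 24)) = -6051206/(186 + 12*(-34)) = -6051206/(186 - 408) = -6051206/(-222) = -6051206*(-1/222) = 3025603/111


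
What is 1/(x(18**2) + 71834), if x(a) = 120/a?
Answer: 27/1939528 ≈ 1.3921e-5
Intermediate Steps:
1/(x(18**2) + 71834) = 1/(120/(18**2) + 71834) = 1/(120/324 + 71834) = 1/(120*(1/324) + 71834) = 1/(10/27 + 71834) = 1/(1939528/27) = 27/1939528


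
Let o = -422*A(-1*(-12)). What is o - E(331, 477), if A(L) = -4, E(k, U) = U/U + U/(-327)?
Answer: 184042/109 ≈ 1688.5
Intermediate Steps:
E(k, U) = 1 - U/327 (E(k, U) = 1 + U*(-1/327) = 1 - U/327)
o = 1688 (o = -422*(-4) = 1688)
o - E(331, 477) = 1688 - (1 - 1/327*477) = 1688 - (1 - 159/109) = 1688 - 1*(-50/109) = 1688 + 50/109 = 184042/109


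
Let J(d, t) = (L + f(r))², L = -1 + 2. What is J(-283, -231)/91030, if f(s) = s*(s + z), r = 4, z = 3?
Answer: 841/91030 ≈ 0.0092387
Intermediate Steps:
f(s) = s*(3 + s) (f(s) = s*(s + 3) = s*(3 + s))
L = 1
J(d, t) = 841 (J(d, t) = (1 + 4*(3 + 4))² = (1 + 4*7)² = (1 + 28)² = 29² = 841)
J(-283, -231)/91030 = 841/91030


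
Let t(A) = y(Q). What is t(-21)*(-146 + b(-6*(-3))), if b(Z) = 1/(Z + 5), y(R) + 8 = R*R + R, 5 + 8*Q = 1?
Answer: 110781/92 ≈ 1204.1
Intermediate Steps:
Q = -½ (Q = -5/8 + (⅛)*1 = -5/8 + ⅛ = -½ ≈ -0.50000)
y(R) = -8 + R + R² (y(R) = -8 + (R*R + R) = -8 + (R² + R) = -8 + (R + R²) = -8 + R + R²)
t(A) = -33/4 (t(A) = -8 - ½ + (-½)² = -8 - ½ + ¼ = -33/4)
b(Z) = 1/(5 + Z)
t(-21)*(-146 + b(-6*(-3))) = -33*(-146 + 1/(5 - 6*(-3)))/4 = -33*(-146 + 1/(5 + 18))/4 = -33*(-146 + 1/23)/4 = -33/4*(-3357/23) = 110781/92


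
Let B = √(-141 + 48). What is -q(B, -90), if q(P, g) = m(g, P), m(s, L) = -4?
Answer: 4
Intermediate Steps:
B = I*√93 (B = √(-93) = I*√93 ≈ 9.6436*I)
q(P, g) = -4
-q(B, -90) = -1*(-4) = 4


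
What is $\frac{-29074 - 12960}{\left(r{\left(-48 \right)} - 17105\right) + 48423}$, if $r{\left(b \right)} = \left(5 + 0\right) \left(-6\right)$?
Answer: $- \frac{21017}{15644} \approx -1.3435$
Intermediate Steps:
$r{\left(b \right)} = -30$ ($r{\left(b \right)} = 5 \left(-6\right) = -30$)
$\frac{-29074 - 12960}{\left(r{\left(-48 \right)} - 17105\right) + 48423} = \frac{-29074 - 12960}{\left(-30 - 17105\right) + 48423} = - \frac{42034}{\left(-30 - 17105\right) + 48423} = - \frac{42034}{-17135 + 48423} = - \frac{42034}{31288} = \left(-42034\right) \frac{1}{31288} = - \frac{21017}{15644}$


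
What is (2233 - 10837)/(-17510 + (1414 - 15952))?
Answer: 2151/8012 ≈ 0.26847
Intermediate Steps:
(2233 - 10837)/(-17510 + (1414 - 15952)) = -8604/(-17510 - 14538) = -8604/(-32048) = -8604*(-1/32048) = 2151/8012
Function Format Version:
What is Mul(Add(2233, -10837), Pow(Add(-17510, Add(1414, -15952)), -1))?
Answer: Rational(2151, 8012) ≈ 0.26847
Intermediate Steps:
Mul(Add(2233, -10837), Pow(Add(-17510, Add(1414, -15952)), -1)) = Mul(-8604, Pow(Add(-17510, -14538), -1)) = Mul(-8604, Pow(-32048, -1)) = Mul(-8604, Rational(-1, 32048)) = Rational(2151, 8012)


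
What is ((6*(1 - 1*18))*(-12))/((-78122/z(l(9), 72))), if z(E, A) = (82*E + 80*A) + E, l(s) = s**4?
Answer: -336797676/39061 ≈ -8622.3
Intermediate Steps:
z(E, A) = 80*A + 83*E (z(E, A) = (80*A + 82*E) + E = 80*A + 83*E)
((6*(1 - 1*18))*(-12))/((-78122/z(l(9), 72))) = ((6*(1 - 1*18))*(-12))/((-78122/(80*72 + 83*9**4))) = ((6*(1 - 18))*(-12))/((-78122/(5760 + 83*6561))) = ((6*(-17))*(-12))/((-78122/(5760 + 544563))) = (-102*(-12))/((-78122/550323)) = 1224/((-78122*1/550323)) = 1224/(-78122/550323) = 1224*(-550323/78122) = -336797676/39061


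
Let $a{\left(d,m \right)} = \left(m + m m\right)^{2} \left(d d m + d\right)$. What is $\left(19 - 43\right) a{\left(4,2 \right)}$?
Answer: $-31104$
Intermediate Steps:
$a{\left(d,m \right)} = \left(m + m^{2}\right)^{2} \left(d + m d^{2}\right)$ ($a{\left(d,m \right)} = \left(m + m^{2}\right)^{2} \left(d^{2} m + d\right) = \left(m + m^{2}\right)^{2} \left(m d^{2} + d\right) = \left(m + m^{2}\right)^{2} \left(d + m d^{2}\right)$)
$\left(19 - 43\right) a{\left(4,2 \right)} = \left(19 - 43\right) 4 \cdot 2^{2} \left(1 + 2\right)^{2} \left(1 + 4 \cdot 2\right) = - 24 \cdot 4 \cdot 4 \cdot 3^{2} \left(1 + 8\right) = - 24 \cdot 4 \cdot 4 \cdot 9 \cdot 9 = \left(-24\right) 1296 = -31104$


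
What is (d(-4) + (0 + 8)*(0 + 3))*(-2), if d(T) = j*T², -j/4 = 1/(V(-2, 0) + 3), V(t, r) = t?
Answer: 80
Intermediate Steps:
j = -4 (j = -4/(-2 + 3) = -4/1 = -4*1 = -4)
d(T) = -4*T²
(d(-4) + (0 + 8)*(0 + 3))*(-2) = (-4*(-4)² + (0 + 8)*(0 + 3))*(-2) = (-4*16 + 8*3)*(-2) = (-64 + 24)*(-2) = -40*(-2) = 80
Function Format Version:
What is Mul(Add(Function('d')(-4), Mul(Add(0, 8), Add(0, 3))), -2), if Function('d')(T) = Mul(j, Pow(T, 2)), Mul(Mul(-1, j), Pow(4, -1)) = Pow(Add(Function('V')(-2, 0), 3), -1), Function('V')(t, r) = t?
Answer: 80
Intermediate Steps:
j = -4 (j = Mul(-4, Pow(Add(-2, 3), -1)) = Mul(-4, Pow(1, -1)) = Mul(-4, 1) = -4)
Function('d')(T) = Mul(-4, Pow(T, 2))
Mul(Add(Function('d')(-4), Mul(Add(0, 8), Add(0, 3))), -2) = Mul(Add(Mul(-4, Pow(-4, 2)), Mul(Add(0, 8), Add(0, 3))), -2) = Mul(Add(Mul(-4, 16), Mul(8, 3)), -2) = Mul(Add(-64, 24), -2) = Mul(-40, -2) = 80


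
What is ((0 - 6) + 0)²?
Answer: 36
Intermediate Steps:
((0 - 6) + 0)² = (-6 + 0)² = (-6)² = 36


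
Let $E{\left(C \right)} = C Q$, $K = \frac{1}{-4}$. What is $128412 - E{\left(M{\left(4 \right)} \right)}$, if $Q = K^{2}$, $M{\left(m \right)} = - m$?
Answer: $\frac{513649}{4} \approx 1.2841 \cdot 10^{5}$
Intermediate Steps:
$K = - \frac{1}{4} \approx -0.25$
$Q = \frac{1}{16}$ ($Q = \left(- \frac{1}{4}\right)^{2} = \frac{1}{16} \approx 0.0625$)
$E{\left(C \right)} = \frac{C}{16}$ ($E{\left(C \right)} = C \frac{1}{16} = \frac{C}{16}$)
$128412 - E{\left(M{\left(4 \right)} \right)} = 128412 - \frac{\left(-1\right) 4}{16} = 128412 - \frac{1}{16} \left(-4\right) = 128412 - - \frac{1}{4} = 128412 + \frac{1}{4} = \frac{513649}{4}$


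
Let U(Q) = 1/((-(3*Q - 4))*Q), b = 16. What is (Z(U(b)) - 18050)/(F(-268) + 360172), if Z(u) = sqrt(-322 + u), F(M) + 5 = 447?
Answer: -9025/180307 + I*sqrt(2493579)/31734032 ≈ -0.050054 + 4.9761e-5*I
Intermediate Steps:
F(M) = 442 (F(M) = -5 + 447 = 442)
U(Q) = 1/(Q*(4 - 3*Q)) (U(Q) = 1/((-(-4 + 3*Q))*Q) = 1/((4 - 3*Q)*Q) = 1/(Q*(4 - 3*Q)))
(Z(U(b)) - 18050)/(F(-268) + 360172) = (sqrt(-322 - 1/(16*(-4 + 3*16))) - 18050)/(442 + 360172) = (sqrt(-322 - 1*1/16/(-4 + 48)) - 18050)/360614 = (sqrt(-322 - 1*1/16/44) - 18050)*(1/360614) = (sqrt(-322 - 1*1/16*1/44) - 18050)*(1/360614) = (sqrt(-322 - 1/704) - 18050)*(1/360614) = (sqrt(-226689/704) - 18050)*(1/360614) = (I*sqrt(2493579)/88 - 18050)*(1/360614) = (-18050 + I*sqrt(2493579)/88)*(1/360614) = -9025/180307 + I*sqrt(2493579)/31734032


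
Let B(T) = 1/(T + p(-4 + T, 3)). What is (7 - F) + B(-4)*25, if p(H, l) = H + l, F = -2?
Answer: 56/9 ≈ 6.2222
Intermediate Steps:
B(T) = 1/(-1 + 2*T) (B(T) = 1/(T + ((-4 + T) + 3)) = 1/(T + (-1 + T)) = 1/(-1 + 2*T))
(7 - F) + B(-4)*25 = (7 - 1*(-2)) + 25/(-1 + 2*(-4)) = (7 + 2) + 25/(-1 - 8) = 9 + 25/(-9) = 9 - 1/9*25 = 9 - 25/9 = 56/9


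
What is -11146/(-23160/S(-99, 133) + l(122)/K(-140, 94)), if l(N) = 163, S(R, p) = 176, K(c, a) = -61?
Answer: 14957932/180181 ≈ 83.016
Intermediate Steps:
-11146/(-23160/S(-99, 133) + l(122)/K(-140, 94)) = -11146/(-23160/176 + 163/(-61)) = -11146/(-23160*1/176 + 163*(-1/61)) = -11146/(-2895/22 - 163/61) = -11146/(-180181/1342) = -11146*(-1342/180181) = 14957932/180181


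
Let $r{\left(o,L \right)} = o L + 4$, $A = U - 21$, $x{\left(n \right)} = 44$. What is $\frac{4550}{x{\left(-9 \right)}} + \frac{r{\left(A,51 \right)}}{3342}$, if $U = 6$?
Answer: $\frac{1896577}{18381} \approx 103.18$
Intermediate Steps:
$A = -15$ ($A = 6 - 21 = -15$)
$r{\left(o,L \right)} = 4 + L o$ ($r{\left(o,L \right)} = L o + 4 = 4 + L o$)
$\frac{4550}{x{\left(-9 \right)}} + \frac{r{\left(A,51 \right)}}{3342} = \frac{4550}{44} + \frac{4 + 51 \left(-15\right)}{3342} = 4550 \cdot \frac{1}{44} + \left(4 - 765\right) \frac{1}{3342} = \frac{2275}{22} - \frac{761}{3342} = \frac{1896577}{18381}$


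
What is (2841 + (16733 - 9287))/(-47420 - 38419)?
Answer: -3429/28613 ≈ -0.11984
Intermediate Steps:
(2841 + (16733 - 9287))/(-47420 - 38419) = (2841 + 7446)/(-85839) = 10287*(-1/85839) = -3429/28613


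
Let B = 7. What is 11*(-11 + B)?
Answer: -44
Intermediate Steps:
11*(-11 + B) = 11*(-11 + 7) = 11*(-4) = -44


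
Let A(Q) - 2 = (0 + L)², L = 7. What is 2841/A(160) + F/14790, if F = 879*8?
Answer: 138487/2465 ≈ 56.181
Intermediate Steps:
F = 7032
A(Q) = 51 (A(Q) = 2 + (0 + 7)² = 2 + 7² = 2 + 49 = 51)
2841/A(160) + F/14790 = 2841/51 + 7032/14790 = 2841*(1/51) + 7032*(1/14790) = 947/17 + 1172/2465 = 138487/2465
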